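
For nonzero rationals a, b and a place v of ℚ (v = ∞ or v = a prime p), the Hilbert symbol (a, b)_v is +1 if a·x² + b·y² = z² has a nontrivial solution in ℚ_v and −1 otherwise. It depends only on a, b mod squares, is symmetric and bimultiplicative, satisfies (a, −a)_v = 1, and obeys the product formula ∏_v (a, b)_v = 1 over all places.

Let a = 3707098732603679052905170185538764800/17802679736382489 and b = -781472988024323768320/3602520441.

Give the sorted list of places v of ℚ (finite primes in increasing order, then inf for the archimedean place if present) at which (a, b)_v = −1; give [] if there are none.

[5, 29]

Mod squares: a ≡ 2, b ≡ -1757545. Check v ∈ {∞, 2, 3, 5, 7, 13, 17, 19, 23, 29, 31, 41}.
v=∞: 2 > 0 and -1757545 < 0  ⇒  (a,b)_∞ = +1.
v=3: a=3^-14·(≡2), b=3^-10·(≡2) mod 3; (2|3)=-1, (2|3)=-1; (−1)^{-14·-10·1}·(-1)^-10·(-1)^-14 = +1.
v=5: a=5^2·(≡3), b=5^1·(≡1) mod 5; (3|5)=-1, (1|5)=+1; (−1)^{2·1·2}·(-1)^1·(+1)^2 = -1.
v=2: v_2(a)=31, v_2(b)=16; units ≡ 1, 7 (mod 8); ε·ε+αω+βω = 0·1+31·0+16·0 ≡ 0  ⇒  (a,b)_2 = +1.
v=17: a=17^2·(≡13), b=17^1·(≡4) mod 17; (13|17)=+1, (4|17)=+1; (−1)^{2·1·8}·(+1)^1·(+1)^2 = +1.
v=7: a=7^6·(≡4), b=7^4·(≡1) mod 7; (4|7)=+1, (1|7)=+1; (−1)^{6·4·3}·(+1)^4·(+1)^6 = +1.
v=31: a=31^2·(≡7), b=31^1·(≡5) mod 31; (7|31)=+1, (5|31)=+1; (−1)^{2·1·15}·(+1)^1·(+1)^2 = +1.
v=41: a=41^6·(≡36), b=41^4·(≡10) mod 41; (36|41)=+1, (10|41)=+1; (−1)^{6·4·20}·(+1)^4·(+1)^6 = +1.
v=13: a=13^-4·(≡7), b=13^-2·(≡12) mod 13; (7|13)=-1, (12|13)=+1; (−1)^{-4·-2·6}·(-1)^-2·(+1)^-4 = +1.
v=19: a=19^-4·(≡18), b=19^-2·(≡8) mod 19; (18|19)=-1, (8|19)=-1; (−1)^{-4·-2·9}·(-1)^-2·(-1)^-4 = +1.
v=23: a=23^2·(≡3), b=23^1·(≡10) mod 23; (3|23)=+1, (10|23)=-1; (−1)^{2·1·11}·(+1)^1·(-1)^2 = +1.
v=29: a=29^2·(≡18), b=29^1·(≡9) mod 29; (18|29)=-1, (9|29)=+1; (−1)^{2·1·14}·(-1)^1·(+1)^2 = -1.
(2, -1757545 / ℚ) ramifies at {5, 29}: a division algebra.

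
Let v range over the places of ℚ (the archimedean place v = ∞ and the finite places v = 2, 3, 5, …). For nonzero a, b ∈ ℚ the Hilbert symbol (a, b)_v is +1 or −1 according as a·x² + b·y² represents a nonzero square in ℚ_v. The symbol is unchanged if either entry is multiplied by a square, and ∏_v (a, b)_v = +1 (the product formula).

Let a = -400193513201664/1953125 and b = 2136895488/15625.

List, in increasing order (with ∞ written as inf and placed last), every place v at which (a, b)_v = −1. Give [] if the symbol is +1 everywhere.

[2, 5, 7, 13]

Mod squares: a ≡ -2730, b ≡ 7. Check v ∈ {∞, 2, 3, 5, 7, 13}.
v=∞: -2730 < 0 and 7 > 0  ⇒  (a,b)_∞ = +1.
v=13: a=13^3·(≡8), b=13^2·(≡7) mod 13; (8|13)=-1, (7|13)=-1; (−1)^{3·2·6}·(-1)^2·(-1)^3 = -1.
v=7: a=7^7·(≡2), b=7^3·(≡2) mod 7; (2|7)=+1, (2|7)=+1; (−1)^{7·3·3}·(+1)^3·(+1)^7 = -1.
v=5: a=5^-9·(≡1), b=5^-6·(≡3) mod 5; (1|5)=+1, (3|5)=-1; (−1)^{-9·-6·2}·(+1)^-6·(-1)^-9 = -1.
v=3: a=3^3·(≡2), b=3^2·(≡1) mod 3; (2|3)=-1, (1|3)=+1; (−1)^{3·2·1}·(-1)^2·(+1)^3 = +1.
v=2: v_2(a)=13, v_2(b)=12; units ≡ 3, 7 (mod 8); ε·ε+αω+βω = 1·1+13·0+12·1 ≡ 1  ⇒  (a,b)_2 = -1.
|Ram(-2730, 7)| = 4, even; anisotropic at {2, 5, 7, 13}.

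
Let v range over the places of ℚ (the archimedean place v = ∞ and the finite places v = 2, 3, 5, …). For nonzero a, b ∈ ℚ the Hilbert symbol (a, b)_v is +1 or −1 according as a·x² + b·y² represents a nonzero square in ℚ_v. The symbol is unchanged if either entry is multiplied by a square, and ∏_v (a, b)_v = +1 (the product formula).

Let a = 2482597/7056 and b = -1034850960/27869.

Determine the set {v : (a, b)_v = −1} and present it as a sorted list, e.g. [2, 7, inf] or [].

[5, 11, 13, 19]

(a, b) ≡ (13, -393965) mod (ℚ^×)²; places V = {2, 3, 5, 7, 11, 13, 19, 23, 29, 31, ∞}.
(a,b)_3: α=-2, u≡1; β=2, v≡1 (mod 3); (1|3)=+1, (1|3)=+1; sign (−1)^0·+1^2·+1^-2 = +1.
(a,b)_31: α=0, u≡29; β=-2, v≡16 (mod 31); (29|31)=-1, (16|31)=+1; sign (−1)^0·-1^-2·+1^0 = +1.
(a,b)_∞: sgn(13)=+, sgn(-393965)=−, so +1.
(a,b)_19: α=2, u≡8; β=1, v≡15 (mod 19); (8|19)=-1, (15|19)=-1; sign (−1)^0·-1^1·-1^2 = -1.
(a,b)_2: α=-4, β=4; u≡5, v≡3 (mod 8); ε(u)ε(v)=0·1, αω(v)=-4·1, βω(u)=4·1; sum ≡ 0  ⇒  +1.
(a,b)_5: α=0, u≡2; β=1, v≡2 (mod 5); (2|5)=-1, (2|5)=-1; sign (−1)^0·-1^1·-1^0 = -1.
(a,b)_29: α=0, u≡9; β=-1, v≡1 (mod 29); (9|29)=+1, (1|29)=+1; sign (−1)^0·+1^-1·+1^0 = +1.
(a,b)_7: α=-2, u≡3; β=0, v≡2 (mod 7); (3|7)=-1, (2|7)=+1; sign (−1)^0·-1^0·+1^-2 = +1.
(a,b)_23: α=2, u≡9; β=2, v≡3 (mod 23); (9|23)=+1, (3|23)=+1; sign (−1)^0·+1^2·+1^2 = +1.
(a,b)_13: α=1, u≡9; β=1, v≡2 (mod 13); (9|13)=+1, (2|13)=-1; sign (−1)^0·+1^1·-1^1 = -1.
(a,b)_11: α=0, u≡8; β=1, v≡5 (mod 11); (8|11)=-1, (5|11)=+1; sign (−1)^0·-1^1·+1^0 = -1.
|Ram(13, -393965)| = 4, even; anisotropic at {5, 11, 13, 19}.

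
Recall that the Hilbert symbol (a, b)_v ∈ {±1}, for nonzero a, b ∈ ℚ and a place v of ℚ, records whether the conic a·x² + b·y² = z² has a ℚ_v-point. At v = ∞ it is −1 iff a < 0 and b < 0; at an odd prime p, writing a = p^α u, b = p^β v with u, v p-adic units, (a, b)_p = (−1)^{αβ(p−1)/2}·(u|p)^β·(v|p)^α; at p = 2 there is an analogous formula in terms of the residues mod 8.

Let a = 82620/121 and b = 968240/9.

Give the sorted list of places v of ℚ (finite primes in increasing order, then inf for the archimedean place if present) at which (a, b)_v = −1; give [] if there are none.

Mod squares: a ≡ 255, b ≡ 1235. Check v ∈ {∞, 2, 3, 5, 7, 11, 13, 17, 19}.
v=19: a=19^0·(≡12), b=19^1·(≡15) mod 19; (12|19)=-1, (15|19)=-1; (−1)^{0·1·9}·(-1)^1·(-1)^0 = -1.
v=3: a=3^5·(≡1), b=3^-2·(≡2) mod 3; (1|3)=+1, (2|3)=-1; (−1)^{5·-2·1}·(+1)^-2·(-1)^5 = -1.
v=5: a=5^1·(≡4), b=5^1·(≡2) mod 5; (4|5)=+1, (2|5)=-1; (−1)^{1·1·2}·(+1)^1·(-1)^1 = -1.
v=13: a=13^0·(≡11), b=13^1·(≡9) mod 13; (11|13)=-1, (9|13)=+1; (−1)^{0·1·6}·(-1)^1·(+1)^0 = -1.
v=∞: 255 > 0 and 1235 > 0  ⇒  (a,b)_∞ = +1.
v=2: v_2(a)=2, v_2(b)=4; units ≡ 7, 3 (mod 8); ε·ε+αω+βω = 1·1+2·1+4·0 ≡ 1  ⇒  (a,b)_2 = -1.
v=11: a=11^-2·(≡10), b=11^0·(≡1) mod 11; (10|11)=-1, (1|11)=+1; (−1)^{-2·0·5}·(-1)^0·(+1)^-2 = +1.
v=17: a=17^1·(≡16), b=17^0·(≡10) mod 17; (16|17)=+1, (10|17)=-1; (−1)^{1·0·8}·(+1)^0·(-1)^1 = -1.
v=7: a=7^0·(≡3), b=7^2·(≡3) mod 7; (3|7)=-1, (3|7)=-1; (−1)^{0·2·3}·(-1)^2·(-1)^0 = +1.
Ram(255, 1235) = {2, 3, 5, 13, 17, 19}; no ℚ_2-point on the conic.

[2, 3, 5, 13, 17, 19]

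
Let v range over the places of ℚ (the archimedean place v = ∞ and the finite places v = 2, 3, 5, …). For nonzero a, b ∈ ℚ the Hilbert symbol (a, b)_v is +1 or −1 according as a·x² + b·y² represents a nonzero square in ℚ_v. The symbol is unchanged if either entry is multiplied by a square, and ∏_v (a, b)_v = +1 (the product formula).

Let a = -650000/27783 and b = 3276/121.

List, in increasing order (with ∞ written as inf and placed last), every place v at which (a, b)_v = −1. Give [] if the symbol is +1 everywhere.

(a, b) ≡ (-455, 91) mod (ℚ^×)²; places V = {2, 3, 5, 7, 11, 13, ∞}.
(a,b)_13: α=1, u≡12; β=1, v≡11 (mod 13); (12|13)=+1, (11|13)=-1; sign (−1)^0·+1^1·-1^1 = -1.
(a,b)_3: α=-4, u≡1; β=2, v≡1 (mod 3); (1|3)=+1, (1|3)=+1; sign (−1)^0·+1^2·+1^-4 = +1.
(a,b)_7: α=-3, u≡5; β=1, v≡3 (mod 7); (5|7)=-1, (3|7)=-1; sign (−1)^1·-1^1·-1^-3 = -1.
(a,b)_5: α=5, u≡4; β=0, v≡1 (mod 5); (4|5)=+1, (1|5)=+1; sign (−1)^0·+1^0·+1^5 = +1.
(a,b)_11: α=0, u≡7; β=-2, v≡9 (mod 11); (7|11)=-1, (9|11)=+1; sign (−1)^0·-1^-2·+1^0 = +1.
(a,b)_∞: sgn(-455)=−, sgn(91)=+, so +1.
(a,b)_2: α=4, β=2; u≡1, v≡3 (mod 8); ε(u)ε(v)=0·1, αω(v)=4·1, βω(u)=2·0; sum ≡ 0  ⇒  +1.
|Ram(-455, 91)| = 2, even; anisotropic at {7, 13}.

[7, 13]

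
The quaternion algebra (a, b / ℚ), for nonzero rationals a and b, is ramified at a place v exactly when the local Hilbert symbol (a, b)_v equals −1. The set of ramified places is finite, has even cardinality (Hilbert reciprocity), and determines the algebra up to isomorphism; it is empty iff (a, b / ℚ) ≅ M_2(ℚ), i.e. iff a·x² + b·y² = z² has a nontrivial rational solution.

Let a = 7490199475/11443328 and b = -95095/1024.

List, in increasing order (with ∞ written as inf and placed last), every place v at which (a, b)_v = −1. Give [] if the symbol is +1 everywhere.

(a, b) ≡ (38, -95095) mod (ℚ^×)²; places V = {2, 5, 7, 11, 13, 19, 23, ∞}.
(a,b)_13: α=-2, u≡12; β=1, v≡3 (mod 13); (12|13)=+1, (3|13)=+1; sign (−1)^0·+1^1·+1^-2 = +1.
(a,b)_2: α=-7, β=-10; u≡3, v≡1 (mod 8); ε(u)ε(v)=1·0, αω(v)=-7·0, βω(u)=-10·1; sum ≡ 0  ⇒  +1.
(a,b)_23: α=-2, u≡11; β=0, v≡20 (mod 23); (11|23)=-1, (20|23)=-1; sign (−1)^0·-1^0·-1^-2 = +1.
(a,b)_11: α=2, u≡5; β=1, v≡1 (mod 11); (5|11)=+1, (1|11)=+1; sign (−1)^0·+1^1·+1^2 = +1.
(a,b)_7: α=0, u≡3; β=1, v≡1 (mod 7); (3|7)=-1, (1|7)=+1; sign (−1)^0·-1^1·+1^0 = -1.
(a,b)_∞: sgn(38)=+, sgn(-95095)=−, so +1.
(a,b)_5: α=2, u≡3; β=1, v≡4 (mod 5); (3|5)=-1, (4|5)=+1; sign (−1)^0·-1^1·+1^2 = -1.
(a,b)_19: α=5, u≡10; β=1, v≡4 (mod 19); (10|19)=-1, (4|19)=+1; sign (−1)^1·-1^1·+1^5 = +1.
|Ram(38, -95095)| = 2, even; anisotropic at {5, 7}.

[5, 7]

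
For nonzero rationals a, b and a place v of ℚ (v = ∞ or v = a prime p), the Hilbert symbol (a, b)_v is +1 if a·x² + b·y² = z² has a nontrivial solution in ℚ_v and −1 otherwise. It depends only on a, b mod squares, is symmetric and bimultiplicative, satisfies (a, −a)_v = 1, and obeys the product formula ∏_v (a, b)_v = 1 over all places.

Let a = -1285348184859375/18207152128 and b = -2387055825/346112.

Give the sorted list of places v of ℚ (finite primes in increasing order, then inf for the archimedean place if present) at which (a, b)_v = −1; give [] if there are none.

[3, inf]

Mod squares: a ≡ -858, b ≡ -66. Check v ∈ {∞, 2, 3, 5, 7, 11, 13, 29, 31}.
v=11: a=11^-1·(≡8), b=11^1·(≡4) mod 11; (8|11)=-1, (4|11)=+1; (−1)^{-1·1·5}·(-1)^1·(+1)^-1 = +1.
v=∞: -858 < 0 and -66 < 0  ⇒  (a,b)_∞ = -1.
v=31: a=31^-2·(≡19), b=31^0·(≡29) mod 31; (19|31)=+1, (29|31)=-1; (−1)^{-2·0·15}·(+1)^0·(-1)^-2 = +1.
v=29: a=29^-2·(≡18), b=29^0·(≡8) mod 29; (18|29)=-1, (8|29)=-1; (−1)^{-2·0·14}·(-1)^0·(-1)^-2 = +1.
v=5: a=5^6·(≡3), b=5^2·(≡1) mod 5; (3|5)=-1, (1|5)=+1; (−1)^{6·2·2}·(-1)^2·(+1)^6 = +1.
v=7: a=7^2·(≡3), b=7^2·(≡1) mod 7; (3|7)=-1, (1|7)=+1; (−1)^{2·2·3}·(-1)^2·(+1)^2 = +1.
v=3: a=3^17·(≡2), b=3^11·(≡2) mod 3; (2|3)=-1, (2|3)=-1; (−1)^{17·11·1}·(-1)^11·(-1)^17 = -1.
v=13: a=13^1·(≡10), b=13^-2·(≡4) mod 13; (10|13)=+1, (4|13)=+1; (−1)^{1·-2·6}·(+1)^-2·(+1)^1 = +1.
v=2: v_2(a)=-11, v_2(b)=-11; units ≡ 3, 7 (mod 8); ε·ε+αω+βω = 1·1+-11·0+-11·1 ≡ 0  ⇒  (a,b)_2 = +1.
|Ram(-858, -66)| = 2, even; anisotropic at {3, ∞}.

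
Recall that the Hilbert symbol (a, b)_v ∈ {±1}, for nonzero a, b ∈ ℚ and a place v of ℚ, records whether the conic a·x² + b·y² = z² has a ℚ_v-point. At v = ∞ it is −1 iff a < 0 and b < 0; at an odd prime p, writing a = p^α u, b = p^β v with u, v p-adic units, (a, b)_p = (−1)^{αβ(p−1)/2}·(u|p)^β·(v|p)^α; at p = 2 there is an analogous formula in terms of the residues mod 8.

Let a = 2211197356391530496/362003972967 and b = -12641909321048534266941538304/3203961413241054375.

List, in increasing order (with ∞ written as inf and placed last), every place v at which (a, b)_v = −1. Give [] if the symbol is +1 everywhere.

[7, 11]

(a, b) ≡ (3857, -165242) mod (ℚ^×)²; places V = {2, 3, 5, 7, 11, 13, 17, 19, 29, 37, ∞}.
(a,b)_17: α=-2, u≡4; β=-4, v≡15 (mod 17); (4|17)=+1, (15|17)=+1; sign (−1)^0·+1^-4·+1^-2 = +1.
(a,b)_5: α=0, u≡3; β=-4, v≡3 (mod 5); (3|5)=-1, (3|5)=-1; sign (−1)^0·-1^-4·-1^0 = +1.
(a,b)_2: α=26, β=37; u≡1, v≡3 (mod 8); ε(u)ε(v)=0·1, αω(v)=26·1, βω(u)=37·0; sum ≡ 0  ⇒  +1.
(a,b)_11: α=2, u≡2; β=3, v≡1 (mod 11); (2|11)=-1, (1|11)=+1; sign (−1)^0·-1^3·+1^2 = -1.
(a,b)_7: α=-7, u≡6; β=-9, v≡6 (mod 7); (6|7)=-1, (6|7)=-1; sign (−1)^1·-1^-9·-1^-7 = -1.
(a,b)_19: α=3, u≡13; β=6, v≡16 (mod 19); (13|19)=-1, (16|19)=+1; sign (−1)^0·-1^6·+1^3 = +1.
(a,b)_3: α=-2, u≡2; β=-2, v≡1 (mod 3); (2|3)=-1, (1|3)=+1; sign (−1)^0·-1^-2·+1^-2 = +1.
(a,b)_29: α=1, u≡17; β=1, v≡8 (mod 29); (17|29)=-1, (8|29)=-1; sign (−1)^0·-1^1·-1^1 = +1.
(a,b)_∞: sgn(3857)=+, sgn(-165242)=−, so +1.
(a,b)_13: α=-2, u≡9; β=-2, v≡3 (mod 13); (9|13)=+1, (3|13)=+1; sign (−1)^0·+1^-2·+1^-2 = +1.
(a,b)_37: α=2, u≡34; β=3, v≡4 (mod 37); (34|37)=+1, (4|37)=+1; sign (−1)^0·+1^3·+1^2 = +1.
Ram(3857, -165242) = {7, 11}; no ℚ_7-point on the conic.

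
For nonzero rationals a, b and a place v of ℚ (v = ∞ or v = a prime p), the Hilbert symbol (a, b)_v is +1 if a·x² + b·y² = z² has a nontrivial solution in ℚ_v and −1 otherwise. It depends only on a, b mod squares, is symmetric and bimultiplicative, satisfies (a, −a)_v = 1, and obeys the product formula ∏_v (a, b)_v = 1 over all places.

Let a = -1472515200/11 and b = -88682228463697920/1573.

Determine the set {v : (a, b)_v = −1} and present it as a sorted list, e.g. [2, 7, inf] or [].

(a, b) ≡ (-124982, -390) mod (ℚ^×)²; places V = {2, 3, 5, 11, 13, 19, 23, ∞}.
(a,b)_∞: sgn(-124982)=−, sgn(-390)=−, so -1.
(a,b)_11: α=-1, u≡9; β=-2, v≡2 (mod 11); (9|11)=+1, (2|11)=-1; sign (−1)^0·+1^-2·-1^-1 = -1.
(a,b)_13: α=1, u≡11; β=-1, v≡10 (mod 13); (11|13)=-1, (10|13)=+1; sign (−1)^0·-1^-1·+1^1 = -1.
(a,b)_2: α=7, β=19; u≡5, v≡5 (mod 8); ε(u)ε(v)=0·0, αω(v)=7·1, βω(u)=19·1; sum ≡ 0  ⇒  +1.
(a,b)_5: α=2, u≡2; β=1, v≡2 (mod 5); (2|5)=-1, (2|5)=-1; sign (−1)^0·-1^1·-1^2 = -1.
(a,b)_23: α=1, u≡5; β=2, v≡4 (mod 23); (5|23)=-1, (4|23)=+1; sign (−1)^0·-1^2·+1^1 = +1.
(a,b)_3: α=4, u≡1; β=11, v≡2 (mod 3); (1|3)=+1, (2|3)=-1; sign (−1)^0·+1^11·-1^4 = +1.
(a,b)_19: α=1, u≡13; β=2, v≡1 (mod 19); (13|19)=-1, (1|19)=+1; sign (−1)^0·-1^2·+1^1 = +1.
(-124982, -390 / ℚ) ramifies at {5, 11, 13, ∞}: a division algebra.

[5, 11, 13, inf]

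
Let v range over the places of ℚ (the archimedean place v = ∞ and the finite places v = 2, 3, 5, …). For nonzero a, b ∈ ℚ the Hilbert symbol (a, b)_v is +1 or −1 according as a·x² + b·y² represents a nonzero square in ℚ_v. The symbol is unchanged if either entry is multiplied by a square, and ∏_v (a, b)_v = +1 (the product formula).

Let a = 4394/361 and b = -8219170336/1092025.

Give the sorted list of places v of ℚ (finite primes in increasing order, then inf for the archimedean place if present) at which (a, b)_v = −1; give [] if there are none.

Mod squares: a ≡ 26, b ≡ -34. Check v ∈ {∞, 2, 5, 11, 13, 17, 19, 23}.
v=11: a=11^0·(≡3), b=11^-2·(≡6) mod 11; (3|11)=+1, (6|11)=-1; (−1)^{0·-2·5}·(+1)^-2·(-1)^0 = +1.
v=5: a=5^0·(≡4), b=5^-2·(≡4) mod 5; (4|5)=+1, (4|5)=+1; (−1)^{0·-2·2}·(+1)^-2·(+1)^0 = +1.
v=13: a=13^3·(≡8), b=13^4·(≡8) mod 13; (8|13)=-1, (8|13)=-1; (−1)^{3·4·6}·(-1)^4·(-1)^3 = -1.
v=2: v_2(a)=1, v_2(b)=5; units ≡ 5, 7 (mod 8); ε·ε+αω+βω = 0·1+1·0+5·1 ≡ 1  ⇒  (a,b)_2 = -1.
v=23: a=23^0·(≡13), b=23^2·(≡18) mod 23; (13|23)=+1, (18|23)=+1; (−1)^{0·2·11}·(+1)^2·(+1)^0 = +1.
v=17: a=17^0·(≡2), b=17^1·(≡16) mod 17; (2|17)=+1, (16|17)=+1; (−1)^{0·1·8}·(+1)^1·(+1)^0 = +1.
v=∞: 26 > 0 and -34 < 0  ⇒  (a,b)_∞ = +1.
v=19: a=19^-2·(≡5), b=19^-2·(≡17) mod 19; (5|19)=+1, (17|19)=+1; (−1)^{-2·-2·9}·(+1)^-2·(+1)^-2 = +1.
(26, -34 / ℚ) ramifies at {2, 13}: a division algebra.

[2, 13]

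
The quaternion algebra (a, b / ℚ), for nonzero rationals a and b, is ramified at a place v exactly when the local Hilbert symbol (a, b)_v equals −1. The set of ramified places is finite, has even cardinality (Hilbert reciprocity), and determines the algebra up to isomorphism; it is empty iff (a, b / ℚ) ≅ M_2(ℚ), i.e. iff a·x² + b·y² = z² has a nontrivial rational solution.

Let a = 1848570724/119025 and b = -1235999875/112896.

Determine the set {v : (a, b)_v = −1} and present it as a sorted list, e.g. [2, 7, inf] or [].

(a, b) ≡ (1729, -408595) mod (ℚ^×)²; places V = {2, 3, 5, 7, 11, 13, 17, 19, 23, 47, ∞}.
(a,b)_23: α=-2, u≡13; β=1, v≡14 (mod 23); (13|23)=+1, (14|23)=-1; sign (−1)^0·+1^1·-1^-2 = +1.
(a,b)_47: α=2, u≡9; β=0, v≡31 (mod 47); (9|47)=+1, (31|47)=-1; sign (−1)^0·+1^0·-1^2 = +1.
(a,b)_17: α=0, u≡5; β=1, v≡3 (mod 17); (5|17)=-1, (3|17)=-1; sign (−1)^0·-1^1·-1^0 = -1.
(a,b)_5: α=-2, u≡4; β=3, v≡1 (mod 5); (4|5)=+1, (1|5)=+1; sign (−1)^0·+1^3·+1^-2 = +1.
(a,b)_∞: sgn(1729)=+, sgn(-408595)=−, so +1.
(a,b)_3: α=-2, u≡1; β=-2, v≡2 (mod 3); (1|3)=+1, (2|3)=-1; sign (−1)^0·+1^-2·-1^-2 = +1.
(a,b)_19: α=1, u≡18; β=1, v≡13 (mod 19); (18|19)=-1, (13|19)=-1; sign (−1)^1·-1^1·-1^1 = -1.
(a,b)_13: α=1, u≡3; β=0, v≡5 (mod 13); (3|13)=+1, (5|13)=-1; sign (−1)^0·+1^0·-1^1 = -1.
(a,b)_11: α=2, u≡10; β=3, v≡2 (mod 11); (10|11)=-1, (2|11)=-1; sign (−1)^0·-1^3·-1^2 = -1.
(a,b)_2: α=2, β=-8; u≡1, v≡5 (mod 8); ε(u)ε(v)=0·0, αω(v)=2·1, βω(u)=-8·0; sum ≡ 0  ⇒  +1.
(a,b)_7: α=1, u≡2; β=-2, v≡2 (mod 7); (2|7)=+1, (2|7)=+1; sign (−1)^0·+1^-2·+1^1 = +1.
(1729, -408595 / ℚ) ramifies at {11, 13, 17, 19}: a division algebra.

[11, 13, 17, 19]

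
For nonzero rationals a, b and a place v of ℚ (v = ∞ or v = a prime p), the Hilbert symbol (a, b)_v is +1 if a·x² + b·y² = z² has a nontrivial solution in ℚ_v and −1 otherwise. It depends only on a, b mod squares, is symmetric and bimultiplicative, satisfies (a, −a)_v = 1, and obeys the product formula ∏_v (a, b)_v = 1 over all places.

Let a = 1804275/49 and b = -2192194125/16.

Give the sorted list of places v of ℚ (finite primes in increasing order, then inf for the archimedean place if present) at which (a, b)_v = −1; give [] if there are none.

[2, 3]

Mod squares: a ≡ 11, b ≡ -165. Check v ∈ {∞, 2, 3, 5, 7, 11}.
v=5: a=5^2·(≡4), b=5^3·(≡2) mod 5; (4|5)=+1, (2|5)=-1; (−1)^{2·3·2}·(+1)^3·(-1)^2 = +1.
v=2: v_2(a)=0, v_2(b)=-4; units ≡ 3, 3 (mod 8); ε·ε+αω+βω = 1·1+0·1+-4·1 ≡ 1  ⇒  (a,b)_2 = -1.
v=3: a=3^8·(≡2), b=3^13·(≡2) mod 3; (2|3)=-1, (2|3)=-1; (−1)^{8·13·1}·(-1)^13·(-1)^8 = -1.
v=∞: 11 > 0 and -165 < 0  ⇒  (a,b)_∞ = +1.
v=11: a=11^1·(≡3), b=11^1·(≡7) mod 11; (3|11)=+1, (7|11)=-1; (−1)^{1·1·5}·(+1)^1·(-1)^1 = +1.
v=7: a=7^-2·(≡4), b=7^0·(≡6) mod 7; (4|7)=+1, (6|7)=-1; (−1)^{-2·0·3}·(+1)^0·(-1)^-2 = +1.
|Ram(11, -165)| = 2, even; anisotropic at {2, 3}.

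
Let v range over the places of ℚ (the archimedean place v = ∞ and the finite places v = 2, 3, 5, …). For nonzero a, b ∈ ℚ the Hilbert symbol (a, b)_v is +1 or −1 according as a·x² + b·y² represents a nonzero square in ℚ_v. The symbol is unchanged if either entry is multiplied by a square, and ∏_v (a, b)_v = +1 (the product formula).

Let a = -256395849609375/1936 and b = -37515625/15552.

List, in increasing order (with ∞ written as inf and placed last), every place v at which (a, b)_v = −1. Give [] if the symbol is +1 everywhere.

Mod squares: a ≡ -15, b ≡ -3. Check v ∈ {∞, 2, 3, 5, 7, 11}.
v=3: a=3^7·(≡1), b=3^-5·(≡2) mod 3; (1|3)=+1, (2|3)=-1; (−1)^{7·-5·1}·(+1)^-5·(-1)^7 = +1.
v=7: a=7^4·(≡3), b=7^4·(≡4) mod 7; (3|7)=-1, (4|7)=+1; (−1)^{4·4·3}·(-1)^4·(+1)^4 = +1.
v=5: a=5^11·(≡3), b=5^6·(≡2) mod 5; (3|5)=-1, (2|5)=-1; (−1)^{11·6·2}·(-1)^6·(-1)^11 = -1.
v=11: a=11^-2·(≡6), b=11^0·(≡2) mod 11; (6|11)=-1, (2|11)=-1; (−1)^{-2·0·5}·(-1)^0·(-1)^-2 = +1.
v=∞: -15 < 0 and -3 < 0  ⇒  (a,b)_∞ = -1.
v=2: v_2(a)=-4, v_2(b)=-6; units ≡ 1, 5 (mod 8); ε·ε+αω+βω = 0·0+-4·1+-6·0 ≡ 0  ⇒  (a,b)_2 = +1.
Ram(-15, -3) = {5, ∞}; no ℚ_5-point on the conic.

[5, inf]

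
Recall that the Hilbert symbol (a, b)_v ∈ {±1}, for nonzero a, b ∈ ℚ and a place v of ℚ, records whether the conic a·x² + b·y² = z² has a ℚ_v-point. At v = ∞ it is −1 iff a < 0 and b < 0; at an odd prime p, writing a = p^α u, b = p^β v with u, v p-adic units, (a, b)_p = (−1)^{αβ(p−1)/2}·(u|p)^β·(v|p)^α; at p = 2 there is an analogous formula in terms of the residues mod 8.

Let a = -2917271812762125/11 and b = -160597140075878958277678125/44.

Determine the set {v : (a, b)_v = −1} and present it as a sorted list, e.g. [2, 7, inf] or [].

[3, 7, 11, inf]

(a, b) ≡ (-15015, -15015) mod (ℚ^×)²; places V = {2, 3, 5, 7, 11, 13, 17, ∞}.
(a,b)_2: α=0, β=-2; u≡1, v≡1 (mod 8); ε(u)ε(v)=0·0, αω(v)=0·0, βω(u)=-2·0; sum ≡ 0  ⇒  +1.
(a,b)_7: α=5, u≡2; β=9, v≡2 (mod 7); (2|7)=+1, (2|7)=+1; sign (−1)^1·+1^9·+1^5 = -1.
(a,b)_17: α=2, u≡8; β=4, v≡9 (mod 17); (8|17)=+1, (9|17)=+1; sign (−1)^0·+1^4·+1^2 = +1.
(a,b)_13: α=3, u≡6; β=7, v≡2 (mod 13); (6|13)=-1, (2|13)=-1; sign (−1)^0·-1^7·-1^3 = +1.
(a,b)_∞: sgn(-15015)=−, sgn(-15015)=−, so -1.
(a,b)_11: α=-1, u≡6; β=-1, v≡6 (mod 11); (6|11)=-1, (6|11)=-1; sign (−1)^1·-1^-1·-1^-1 = -1.
(a,b)_5: α=3, u≡3; β=5, v≡2 (mod 5); (3|5)=-1, (2|5)=-1; sign (−1)^0·-1^5·-1^3 = +1.
(a,b)_3: α=7, u≡2; β=5, v≡2 (mod 3); (2|3)=-1, (2|3)=-1; sign (−1)^1·-1^5·-1^7 = -1.
(-15015, -15015 / ℚ) ramifies at {3, 7, 11, ∞}: a division algebra.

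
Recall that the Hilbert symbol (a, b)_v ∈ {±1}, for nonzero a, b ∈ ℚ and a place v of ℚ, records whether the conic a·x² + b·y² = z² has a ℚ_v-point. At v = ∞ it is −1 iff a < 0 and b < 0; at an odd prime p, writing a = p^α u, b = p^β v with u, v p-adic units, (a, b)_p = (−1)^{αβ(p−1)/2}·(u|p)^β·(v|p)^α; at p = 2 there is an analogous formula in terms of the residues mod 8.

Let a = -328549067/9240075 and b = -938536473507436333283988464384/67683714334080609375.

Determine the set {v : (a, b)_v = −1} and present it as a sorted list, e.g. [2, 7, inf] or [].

[2, 3, 7, 11, 13, 19, 29, inf]

Mod squares: a ≡ -7161, b ≡ -28129101. Check v ∈ {∞, 2, 3, 5, 7, 11, 13, 17, 19, 29, 31, 41, 53}.
v=41: a=41^0·(≡28), b=41^-2·(≡28) mod 41; (28|41)=-1, (28|41)=-1; (−1)^{0·-2·20}·(-1)^-2·(-1)^0 = +1.
v=31: a=31^1·(≡23), b=31^4·(≡19) mod 31; (23|31)=-1, (19|31)=+1; (−1)^{1·4·15}·(-1)^4·(+1)^1 = +1.
v=2: v_2(a)=0, v_2(b)=8; units ≡ 7, 3 (mod 8); ε·ε+αω+βω = 1·1+0·1+8·0 ≡ 1  ⇒  (a,b)_2 = -1.
v=19: a=19^0·(≡12), b=19^1·(≡7) mod 19; (12|19)=-1, (7|19)=+1; (−1)^{0·1·9}·(-1)^1·(+1)^0 = -1.
v=∞: -7161 < 0 and -28129101 < 0  ⇒  (a,b)_∞ = -1.
v=7: a=7^3·(≡5), b=7^9·(≡3) mod 7; (5|7)=-1, (3|7)=-1; (−1)^{3·9·3}·(-1)^9·(-1)^3 = -1.
v=3: a=3^-7·(≡1), b=3^-5·(≡1) mod 3; (1|3)=+1, (1|3)=+1; (−1)^{-7·-5·1}·(+1)^-5·(+1)^-7 = -1.
v=11: a=11^1·(≡3), b=11^3·(≡5) mod 11; (3|11)=+1, (5|11)=+1; (−1)^{1·3·5}·(+1)^3·(+1)^1 = -1.
v=13: a=13^-2·(≡5), b=13^-9·(≡5) mod 13; (5|13)=-1, (5|13)=-1; (−1)^{-2·-9·6}·(-1)^-9·(-1)^-2 = -1.
v=29: a=29^0·(≡3), b=29^1·(≡5) mod 29; (3|29)=-1, (5|29)=+1; (−1)^{0·1·14}·(-1)^1·(+1)^0 = -1.
v=53: a=53^2·(≡4), b=53^4·(≡25) mod 53; (4|53)=+1, (25|53)=+1; (−1)^{2·4·26}·(+1)^4·(+1)^2 = +1.
v=17: a=17^0·(≡4), b=17^1·(≡8) mod 17; (4|17)=+1, (8|17)=+1; (−1)^{0·1·8}·(+1)^1·(+1)^0 = +1.
v=5: a=5^-2·(≡1), b=5^-6·(≡4) mod 5; (1|5)=+1, (4|5)=+1; (−1)^{-2·-6·2}·(+1)^-6·(+1)^-2 = +1.
Ram(-7161, -28129101) = {2, 3, 7, 11, 13, 19, 29, ∞}; no ℚ_2-point on the conic.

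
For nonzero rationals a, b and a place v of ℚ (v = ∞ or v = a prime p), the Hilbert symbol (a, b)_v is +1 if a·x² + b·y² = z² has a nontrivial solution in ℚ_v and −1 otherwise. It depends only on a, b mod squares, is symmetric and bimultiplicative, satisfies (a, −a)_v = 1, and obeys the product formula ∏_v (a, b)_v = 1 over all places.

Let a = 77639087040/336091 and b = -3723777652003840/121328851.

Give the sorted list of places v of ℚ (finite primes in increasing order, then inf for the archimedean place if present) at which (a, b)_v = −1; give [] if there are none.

Mod squares: a ≡ 285, b ≡ -1615. Check v ∈ {∞, 2, 3, 5, 7, 17, 19, 23}.
v=23: a=23^4·(≡4), b=23^6·(≡8) mod 23; (4|23)=+1, (8|23)=+1; (−1)^{4·6·11}·(+1)^6·(+1)^4 = +1.
v=2: v_2(a)=6, v_2(b)=10; units ≡ 5, 1 (mod 8); ε·ε+αω+βω = 0·0+6·0+10·1 ≡ 0  ⇒  (a,b)_2 = +1.
v=17: a=17^2·(≡15), b=17^3·(≡11) mod 17; (15|17)=+1, (11|17)=-1; (−1)^{2·3·8}·(+1)^3·(-1)^2 = +1.
v=19: a=19^-3·(≡12), b=19^-5·(≡15) mod 19; (12|19)=-1, (15|19)=-1; (−1)^{-3·-5·9}·(-1)^-5·(-1)^-3 = -1.
v=3: a=3^1·(≡2), b=3^0·(≡2) mod 3; (2|3)=-1, (2|3)=-1; (−1)^{1·0·1}·(-1)^0·(-1)^1 = -1.
v=5: a=5^1·(≡3), b=5^1·(≡2) mod 5; (3|5)=-1, (2|5)=-1; (−1)^{1·1·2}·(-1)^1·(-1)^1 = +1.
v=∞: 285 > 0 and -1615 < 0  ⇒  (a,b)_∞ = +1.
v=7: a=7^-2·(≡3), b=7^-2·(≡1) mod 7; (3|7)=-1, (1|7)=+1; (−1)^{-2·-2·3}·(-1)^-2·(+1)^-2 = +1.
(285, -1615 / ℚ) ramifies at {3, 19}: a division algebra.

[3, 19]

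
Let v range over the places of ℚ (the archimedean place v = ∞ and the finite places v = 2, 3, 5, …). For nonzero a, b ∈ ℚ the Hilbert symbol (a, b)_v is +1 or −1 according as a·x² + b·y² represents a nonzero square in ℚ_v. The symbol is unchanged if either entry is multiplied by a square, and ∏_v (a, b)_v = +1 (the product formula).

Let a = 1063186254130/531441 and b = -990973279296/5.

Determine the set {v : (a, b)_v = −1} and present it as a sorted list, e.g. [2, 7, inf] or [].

[2, 7]

(a, b) ≡ (4374370, -5005) mod (ℚ^×)²; places V = {2, 3, 5, 7, 11, 13, 17, 19, 23, 29, ∞}.
(a,b)_2: α=1, β=6; u≡1, v≡3 (mod 8); ε(u)ε(v)=0·1, αω(v)=1·1, βω(u)=6·0; sum ≡ 1  ⇒  -1.
(a,b)_19: α=1, u≡11; β=2, v≡7 (mod 19); (11|19)=+1, (7|19)=+1; sign (−1)^0·+1^2·+1^1 = +1.
(a,b)_3: α=-12, u≡1; β=4, v≡2 (mod 3); (1|3)=+1, (2|3)=-1; sign (−1)^0·+1^4·-1^-12 = +1.
(a,b)_13: α=1, u≡11; β=1, v≡11 (mod 13); (11|13)=-1, (11|13)=-1; sign (−1)^0·-1^1·-1^1 = +1.
(a,b)_11: α=1, u≡4; β=1, v≡8 (mod 11); (4|11)=+1, (8|11)=-1; sign (−1)^1·+1^1·-1^1 = +1.
(a,b)_∞: sgn(4374370)=+, sgn(-5005)=−, so +1.
(a,b)_29: α=2, u≡3; β=0, v≡26 (mod 29); (3|29)=-1, (26|29)=-1; sign (−1)^0·-1^0·-1^2 = +1.
(a,b)_7: α=1, u≡5; β=1, v≡5 (mod 7); (5|7)=-1, (5|7)=-1; sign (−1)^1·-1^1·-1^1 = -1.
(a,b)_5: α=1, u≡1; β=-1, v≡4 (mod 5); (1|5)=+1, (4|5)=+1; sign (−1)^0·+1^-1·+1^1 = +1.
(a,b)_23: α=1, u≡8; β=2, v≡4 (mod 23); (8|23)=+1, (4|23)=+1; sign (−1)^0·+1^2·+1^1 = +1.
(a,b)_17: α=2, u≡13; β=0, v≡7 (mod 17); (13|17)=+1, (7|17)=-1; sign (−1)^0·+1^0·-1^2 = +1.
(4374370, -5005 / ℚ) ramifies at {2, 7}: a division algebra.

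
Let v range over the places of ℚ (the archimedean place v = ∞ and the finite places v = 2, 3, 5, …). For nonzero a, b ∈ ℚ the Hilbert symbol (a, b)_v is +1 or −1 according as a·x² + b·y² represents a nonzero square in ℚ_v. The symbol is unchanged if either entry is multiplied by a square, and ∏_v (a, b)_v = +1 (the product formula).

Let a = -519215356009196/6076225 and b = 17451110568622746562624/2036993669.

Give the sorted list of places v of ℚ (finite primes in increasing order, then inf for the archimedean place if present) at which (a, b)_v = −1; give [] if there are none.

[11, 37]

(a, b) ≡ (-10619, 3387461) mod (ℚ^×)²; places V = {2, 5, 7, 11, 17, 19, 23, 29, 37, 41, ∞}.
(a,b)_7: α=1, u≡2; β=1, v≡6 (mod 7); (2|7)=+1, (6|7)=-1; sign (−1)^1·+1^1·-1^1 = +1.
(a,b)_2: α=2, β=6; u≡5, v≡5 (mod 8); ε(u)ε(v)=0·0, αω(v)=2·1, βω(u)=6·1; sum ≡ 0  ⇒  +1.
(a,b)_19: α=2, u≡8; β=4, v≡18 (mod 19); (8|19)=-1, (18|19)=-1; sign (−1)^0·-1^4·-1^2 = +1.
(a,b)_29: α=-2, u≡25; β=-3, v≡12 (mod 29); (25|29)=+1, (12|29)=-1; sign (−1)^0·+1^-3·-1^-2 = +1.
(a,b)_23: α=4, u≡7; β=6, v≡10 (mod 23); (7|23)=-1, (10|23)=-1; sign (−1)^0·-1^6·-1^4 = +1.
(a,b)_5: α=-2, u≡1; β=0, v≡1 (mod 5); (1|5)=+1, (1|5)=+1; sign (−1)^0·+1^0·+1^-2 = +1.
(a,b)_17: α=-2, u≡12; β=-4, v≡7 (mod 17); (12|17)=-1, (7|17)=-1; sign (−1)^0·-1^-4·-1^-2 = +1.
(a,b)_41: α=1, u≡12; β=1, v≡3 (mod 41); (12|41)=-1, (3|41)=-1; sign (−1)^0·-1^1·-1^1 = +1.
(a,b)_37: α=1, u≡28; β=1, v≡18 (mod 37); (28|37)=+1, (18|37)=-1; sign (−1)^0·+1^1·-1^1 = -1.
(a,b)_∞: sgn(-10619)=−, sgn(3387461)=+, so +1.
(a,b)_11: α=2, u≡10; β=3, v≡8 (mod 11); (10|11)=-1, (8|11)=-1; sign (−1)^0·-1^3·-1^2 = -1.
Ram(-10619, 3387461) = {11, 37}; no ℚ_11-point on the conic.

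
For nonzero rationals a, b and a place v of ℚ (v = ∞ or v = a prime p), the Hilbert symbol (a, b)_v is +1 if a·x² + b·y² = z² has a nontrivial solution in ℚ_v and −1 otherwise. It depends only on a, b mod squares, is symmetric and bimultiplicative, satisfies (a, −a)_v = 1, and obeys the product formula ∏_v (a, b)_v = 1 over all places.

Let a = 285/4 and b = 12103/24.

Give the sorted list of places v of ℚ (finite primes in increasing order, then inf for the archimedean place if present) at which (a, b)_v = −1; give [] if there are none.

Mod squares: a ≡ 285, b ≡ 1482. Check v ∈ {∞, 2, 3, 5, 7, 13, 19}.
v=5: a=5^1·(≡3), b=5^0·(≡2) mod 5; (3|5)=-1, (2|5)=-1; (−1)^{1·0·2}·(-1)^0·(-1)^1 = -1.
v=19: a=19^1·(≡18), b=19^1·(≡2) mod 19; (18|19)=-1, (2|19)=-1; (−1)^{1·1·9}·(-1)^1·(-1)^1 = -1.
v=∞: 285 > 0 and 1482 > 0  ⇒  (a,b)_∞ = +1.
v=7: a=7^0·(≡3), b=7^2·(≡3) mod 7; (3|7)=-1, (3|7)=-1; (−1)^{0·2·3}·(-1)^2·(-1)^0 = +1.
v=2: v_2(a)=-2, v_2(b)=-3; units ≡ 5, 5 (mod 8); ε·ε+αω+βω = 0·0+-2·1+-3·1 ≡ 1  ⇒  (a,b)_2 = -1.
v=13: a=13^0·(≡3), b=13^1·(≡9) mod 13; (3|13)=+1, (9|13)=+1; (−1)^{0·1·6}·(+1)^1·(+1)^0 = +1.
v=3: a=3^1·(≡2), b=3^-1·(≡2) mod 3; (2|3)=-1, (2|3)=-1; (−1)^{1·-1·1}·(-1)^-1·(-1)^1 = -1.
|Ram(285, 1482)| = 4, even; anisotropic at {2, 3, 5, 19}.

[2, 3, 5, 19]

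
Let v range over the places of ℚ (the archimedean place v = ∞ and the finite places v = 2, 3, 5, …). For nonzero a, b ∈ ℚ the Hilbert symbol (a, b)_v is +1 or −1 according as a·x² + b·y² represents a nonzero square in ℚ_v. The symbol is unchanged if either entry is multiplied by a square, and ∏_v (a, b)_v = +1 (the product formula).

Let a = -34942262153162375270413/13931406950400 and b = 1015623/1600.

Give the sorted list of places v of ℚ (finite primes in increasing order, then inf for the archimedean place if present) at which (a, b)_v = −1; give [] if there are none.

(a, b) ≡ (-34357, 47) mod (ℚ^×)²; places V = {2, 3, 5, 7, 11, 17, 43, 47, ∞}.
(a,b)_11: α=6, u≡7; β=0, v≡3 (mod 11); (7|11)=-1, (3|11)=+1; sign (−1)^0·-1^0·+1^6 = +1.
(a,b)_43: α=1, u≡39; β=0, v≡15 (mod 43); (39|43)=-1, (15|43)=+1; sign (−1)^0·-1^0·+1^1 = +1.
(a,b)_3: α=-12, u≡2; β=2, v≡2 (mod 3); (2|3)=-1, (2|3)=-1; sign (−1)^0·-1^2·-1^-12 = +1.
(a,b)_17: α=1, u≡4; β=0, v≡13 (mod 17); (4|17)=+1, (13|17)=+1; sign (−1)^0·+1^0·+1^1 = +1.
(a,b)_47: α=5, u≡21; β=1, v≡18 (mod 47); (21|47)=+1, (18|47)=+1; sign (−1)^1·+1^1·+1^5 = -1.
(a,b)_∞: sgn(-34357)=−, sgn(47)=+, so +1.
(a,b)_5: α=-2, u≡2; β=-2, v≡2 (mod 5); (2|5)=-1, (2|5)=-1; sign (−1)^0·-1^-2·-1^-2 = +1.
(a,b)_7: α=6, u≡6; β=4, v≡6 (mod 7); (6|7)=-1, (6|7)=-1; sign (−1)^0·-1^4·-1^6 = +1.
(a,b)_2: α=-20, β=-6; u≡3, v≡7 (mod 8); ε(u)ε(v)=1·1, αω(v)=-20·0, βω(u)=-6·1; sum ≡ 1  ⇒  -1.
|Ram(-34357, 47)| = 2, even; anisotropic at {2, 47}.

[2, 47]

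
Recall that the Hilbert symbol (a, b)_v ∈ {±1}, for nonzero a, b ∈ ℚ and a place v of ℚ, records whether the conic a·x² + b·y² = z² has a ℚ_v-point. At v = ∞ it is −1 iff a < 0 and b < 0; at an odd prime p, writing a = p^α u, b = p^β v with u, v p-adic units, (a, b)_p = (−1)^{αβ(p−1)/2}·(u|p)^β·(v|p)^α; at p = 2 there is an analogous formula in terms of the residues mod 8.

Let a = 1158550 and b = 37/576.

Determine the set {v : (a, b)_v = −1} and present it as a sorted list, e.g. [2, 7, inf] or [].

[2, 17, 29, 37]

(a, b) ≡ (46342, 37) mod (ℚ^×)²; places V = {2, 3, 5, 17, 29, 37, 47, ∞}.
(a,b)_2: α=1, β=-6; u≡3, v≡5 (mod 8); ε(u)ε(v)=1·0, αω(v)=1·1, βω(u)=-6·1; sum ≡ 1  ⇒  -1.
(a,b)_∞: sgn(46342)=+, sgn(37)=+, so +1.
(a,b)_17: α=1, u≡14; β=0, v≡7 (mod 17); (14|17)=-1, (7|17)=-1; sign (−1)^0·-1^0·-1^1 = -1.
(a,b)_47: α=1, u≡22; β=0, v≡7 (mod 47); (22|47)=-1, (7|47)=+1; sign (−1)^0·-1^0·+1^1 = +1.
(a,b)_29: α=1, u≡17; β=0, v≡27 (mod 29); (17|29)=-1, (27|29)=-1; sign (−1)^0·-1^0·-1^1 = -1.
(a,b)_3: α=0, u≡1; β=-2, v≡1 (mod 3); (1|3)=+1, (1|3)=+1; sign (−1)^0·+1^-2·+1^0 = +1.
(a,b)_37: α=0, u≡6; β=1, v≡30 (mod 37); (6|37)=-1, (30|37)=+1; sign (−1)^0·-1^1·+1^0 = -1.
(a,b)_5: α=2, u≡2; β=0, v≡2 (mod 5); (2|5)=-1, (2|5)=-1; sign (−1)^0·-1^0·-1^2 = +1.
|Ram(46342, 37)| = 4, even; anisotropic at {2, 17, 29, 37}.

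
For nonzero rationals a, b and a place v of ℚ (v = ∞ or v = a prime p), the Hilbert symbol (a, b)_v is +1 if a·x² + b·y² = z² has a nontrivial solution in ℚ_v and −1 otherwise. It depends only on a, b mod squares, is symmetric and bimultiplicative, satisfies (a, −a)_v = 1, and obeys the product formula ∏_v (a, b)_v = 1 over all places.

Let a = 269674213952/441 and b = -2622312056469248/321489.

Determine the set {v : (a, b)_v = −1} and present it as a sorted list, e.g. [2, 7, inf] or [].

(a, b) ≡ (713, -1733303) mod (ℚ^×)²; places V = {2, 3, 7, 11, 13, 17, 23, 31, ∞}.
(a,b)_2: α=6, β=8; u≡1, v≡1 (mod 8); ε(u)ε(v)=0·0, αω(v)=6·0, βω(u)=8·0; sum ≡ 0  ⇒  +1.
(a,b)_23: α=1, u≡16; β=1, v≡5 (mod 23); (16|23)=+1, (5|23)=-1; sign (−1)^1·+1^1·-1^1 = +1.
(a,b)_3: α=-2, u≡2; β=-8, v≡1 (mod 3); (2|3)=-1, (1|3)=+1; sign (−1)^0·-1^-8·+1^-2 = +1.
(a,b)_7: α=-2, u≡5; β=-2, v≡2 (mod 7); (5|7)=-1, (2|7)=+1; sign (−1)^0·-1^-2·+1^-2 = +1.
(a,b)_∞: sgn(713)=+, sgn(-1733303)=−, so +1.
(a,b)_11: α=2, u≡4; β=3, v≡2 (mod 11); (4|11)=+1, (2|11)=-1; sign (−1)^0·+1^3·-1^2 = +1.
(a,b)_17: α=2, u≡8; β=3, v≡10 (mod 17); (8|17)=+1, (10|17)=-1; sign (−1)^0·+1^3·-1^2 = +1.
(a,b)_13: α=2, u≡2; β=3, v≡12 (mod 13); (2|13)=-1, (12|13)=+1; sign (−1)^0·-1^3·+1^2 = -1.
(a,b)_31: α=1, u≡30; β=1, v≡11 (mod 31); (30|31)=-1, (11|31)=-1; sign (−1)^1·-1^1·-1^1 = -1.
(713, -1733303 / ℚ) ramifies at {13, 31}: a division algebra.

[13, 31]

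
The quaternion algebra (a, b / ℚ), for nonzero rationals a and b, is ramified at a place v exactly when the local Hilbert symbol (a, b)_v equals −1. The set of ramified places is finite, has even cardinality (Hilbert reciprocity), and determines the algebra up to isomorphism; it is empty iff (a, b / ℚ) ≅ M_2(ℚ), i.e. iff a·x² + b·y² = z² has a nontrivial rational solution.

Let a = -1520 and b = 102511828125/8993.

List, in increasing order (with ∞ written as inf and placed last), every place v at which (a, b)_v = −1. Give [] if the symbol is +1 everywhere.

[17, 29]

(a, b) ≡ (-95, 28101) mod (ℚ^×)²; places V = {2, 3, 5, 7, 17, 19, 23, 29, ∞}.
(a,b)_29: α=0, u≡17; β=1, v≡21 (mod 29); (17|29)=-1, (21|29)=-1; sign (−1)^0·-1^1·-1^0 = -1.
(a,b)_19: α=1, u≡15; β=1, v≡6 (mod 19); (15|19)=-1, (6|19)=+1; sign (−1)^1·-1^1·+1^1 = +1.
(a,b)_2: α=4, β=0; u≡1, v≡5 (mod 8); ε(u)ε(v)=0·0, αω(v)=4·1, βω(u)=0·0; sum ≡ 0  ⇒  +1.
(a,b)_23: α=0, u≡21; β=-2, v≡6 (mod 23); (21|23)=-1, (6|23)=+1; sign (−1)^0·-1^-2·+1^0 = +1.
(a,b)_3: α=0, u≡1; β=5, v≡1 (mod 3); (1|3)=+1, (1|3)=+1; sign (−1)^0·+1^5·+1^0 = +1.
(a,b)_∞: sgn(-95)=−, sgn(28101)=+, so +1.
(a,b)_5: α=1, u≡1; β=6, v≡4 (mod 5); (1|5)=+1, (4|5)=+1; sign (−1)^0·+1^6·+1^1 = +1.
(a,b)_17: α=0, u≡10; β=-1, v≡15 (mod 17); (10|17)=-1, (15|17)=+1; sign (−1)^0·-1^-1·+1^0 = -1.
(a,b)_7: α=0, u≡6; β=2, v≡5 (mod 7); (6|7)=-1, (5|7)=-1; sign (−1)^0·-1^2·-1^0 = +1.
|Ram(-95, 28101)| = 2, even; anisotropic at {17, 29}.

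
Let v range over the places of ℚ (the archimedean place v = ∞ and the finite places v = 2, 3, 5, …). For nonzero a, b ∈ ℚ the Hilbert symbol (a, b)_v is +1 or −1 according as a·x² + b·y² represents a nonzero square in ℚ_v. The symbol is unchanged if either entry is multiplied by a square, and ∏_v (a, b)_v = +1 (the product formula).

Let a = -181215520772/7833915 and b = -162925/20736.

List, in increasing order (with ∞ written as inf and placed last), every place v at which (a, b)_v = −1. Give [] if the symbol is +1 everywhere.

[5, 7, 17, 19, 23, inf]

(a, b) ≡ (-1955, -133) mod (ℚ^×)²; places V = {2, 3, 5, 7, 11, 13, 17, 19, 23, 29, ∞}.
(a,b)_5: α=-1, u≡1; β=2, v≡3 (mod 5); (1|5)=+1, (3|5)=-1; sign (−1)^0·+1^2·-1^-1 = -1.
(a,b)_11: α=2, u≡1; β=0, v≡7 (mod 11); (1|11)=+1, (7|11)=-1; sign (−1)^0·+1^0·-1^2 = +1.
(a,b)_19: α=4, u≡13; β=1, v≡10 (mod 19); (13|19)=-1, (10|19)=-1; sign (−1)^0·-1^1·-1^4 = -1.
(a,b)_∞: sgn(-1955)=−, sgn(-133)=−, so -1.
(a,b)_2: α=2, β=-8; u≡5, v≡3 (mod 8); ε(u)ε(v)=0·1, αω(v)=2·1, βω(u)=-8·1; sum ≡ 0  ⇒  +1.
(a,b)_3: α=-4, u≡1; β=-4, v≡2 (mod 3); (1|3)=+1, (2|3)=-1; sign (−1)^0·+1^-4·-1^-4 = +1.
(a,b)_13: α=2, u≡2; β=0, v≡4 (mod 13); (2|13)=-1, (4|13)=+1; sign (−1)^0·-1^0·+1^2 = +1.
(a,b)_17: α=1, u≡1; β=0, v≡12 (mod 17); (1|17)=+1, (12|17)=-1; sign (−1)^0·+1^0·-1^1 = -1.
(a,b)_29: α=-2, u≡14; β=0, v≡26 (mod 29); (14|29)=-1, (26|29)=-1; sign (−1)^0·-1^0·-1^-2 = +1.
(a,b)_23: α=-1, u≡20; β=0, v≡20 (mod 23); (20|23)=-1, (20|23)=-1; sign (−1)^0·-1^0·-1^-1 = -1.
(a,b)_7: α=0, u≡3; β=3, v≡4 (mod 7); (3|7)=-1, (4|7)=+1; sign (−1)^0·-1^3·+1^0 = -1.
(-1955, -133 / ℚ) ramifies at {5, 7, 17, 19, 23, ∞}: a division algebra.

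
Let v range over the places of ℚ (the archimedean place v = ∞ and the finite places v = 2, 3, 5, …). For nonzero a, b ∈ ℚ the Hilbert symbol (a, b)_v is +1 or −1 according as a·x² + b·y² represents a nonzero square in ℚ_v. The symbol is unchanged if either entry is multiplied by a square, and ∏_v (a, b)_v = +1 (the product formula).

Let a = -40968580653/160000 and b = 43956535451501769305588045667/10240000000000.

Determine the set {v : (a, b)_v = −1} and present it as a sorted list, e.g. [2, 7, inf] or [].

(a, b) ≡ (-74613, 323323) mod (ℚ^×)²; places V = {2, 3, 5, 7, 11, 13, 17, 19, ∞}.
(a,b)_17: α=1, u≡7; β=3, v≡4 (mod 17); (7|17)=-1, (4|17)=+1; sign (−1)^0·-1^3·+1^1 = -1.
(a,b)_5: α=-4, u≡2; β=-10, v≡2 (mod 5); (2|5)=-1, (2|5)=-1; sign (−1)^0·-1^-10·-1^-4 = +1.
(a,b)_∞: sgn(-74613)=−, sgn(323323)=+, so +1.
(a,b)_13: α=2, u≡5; β=5, v≡2 (mod 13); (5|13)=-1, (2|13)=-1; sign (−1)^0·-1^5·-1^2 = -1.
(a,b)_7: α=1, u≡2; β=3, v≡6 (mod 7); (2|7)=+1, (6|7)=-1; sign (−1)^1·+1^3·-1^1 = +1.
(a,b)_11: α=1, u≡4; β=3, v≡5 (mod 11); (4|11)=+1, (5|11)=+1; sign (−1)^1·+1^3·+1^1 = -1.
(a,b)_2: α=-8, β=-20; u≡3, v≡3 (mod 8); ε(u)ε(v)=1·1, αω(v)=-8·1, βω(u)=-20·1; sum ≡ 1  ⇒  -1.
(a,b)_19: α=3, u≡6; β=7, v≡13 (mod 19); (6|19)=+1, (13|19)=-1; sign (−1)^1·+1^7·-1^3 = +1.
(a,b)_3: α=3, u≡2; β=10, v≡1 (mod 3); (2|3)=-1, (1|3)=+1; sign (−1)^0·-1^10·+1^3 = +1.
|Ram(-74613, 323323)| = 4, even; anisotropic at {2, 11, 13, 17}.

[2, 11, 13, 17]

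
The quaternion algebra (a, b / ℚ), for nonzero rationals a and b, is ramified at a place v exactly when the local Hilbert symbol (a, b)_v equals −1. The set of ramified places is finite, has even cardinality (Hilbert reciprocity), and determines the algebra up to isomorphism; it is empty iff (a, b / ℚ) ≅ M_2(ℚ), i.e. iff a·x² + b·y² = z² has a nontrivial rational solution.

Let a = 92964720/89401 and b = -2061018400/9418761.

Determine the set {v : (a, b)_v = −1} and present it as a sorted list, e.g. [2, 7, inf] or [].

Mod squares: a ≡ 16095, b ≡ -2146. Check v ∈ {∞, 2, 3, 5, 7, 11, 13, 19, 23, 29, 31, 37}.
v=13: a=13^-2·(≡12), b=13^0·(≡1) mod 13; (12|13)=+1, (1|13)=+1; (−1)^{-2·0·6}·(+1)^0·(+1)^-2 = +1.
v=31: a=31^0·(≡11), b=31^-2·(≡3) mod 31; (11|31)=-1, (3|31)=-1; (−1)^{0·-2·15}·(-1)^-2·(-1)^0 = +1.
v=37: a=37^1·(≡33), b=37^1·(≡1) mod 37; (33|37)=+1, (1|37)=+1; (−1)^{1·1·18}·(+1)^1·(+1)^1 = +1.
v=5: a=5^1·(≡4), b=5^2·(≡4) mod 5; (4|5)=+1, (4|5)=+1; (−1)^{1·2·2}·(+1)^2·(+1)^1 = +1.
v=23: a=23^-2·(≡1), b=23^0·(≡1) mod 23; (1|23)=+1, (1|23)=+1; (−1)^{-2·0·11}·(+1)^0·(+1)^-2 = +1.
v=3: a=3^1·(≡1), b=3^-4·(≡2) mod 3; (1|3)=+1, (2|3)=-1; (−1)^{1·-4·1}·(+1)^-4·(-1)^1 = -1.
v=19: a=19^2·(≡18), b=19^0·(≡9) mod 19; (18|19)=-1, (9|19)=+1; (−1)^{2·0·9}·(-1)^0·(+1)^2 = +1.
v=2: v_2(a)=4, v_2(b)=5; units ≡ 7, 7 (mod 8); ε·ε+αω+βω = 1·1+4·0+5·0 ≡ 1  ⇒  (a,b)_2 = -1.
v=∞: 16095 > 0 and -2146 < 0  ⇒  (a,b)_∞ = +1.
v=7: a=7^0·(≡4), b=7^4·(≡5) mod 7; (4|7)=+1, (5|7)=-1; (−1)^{0·4·3}·(+1)^4·(-1)^0 = +1.
v=29: a=29^1·(≡16), b=29^1·(≡28) mod 29; (16|29)=+1, (28|29)=+1; (−1)^{1·1·14}·(+1)^1·(+1)^1 = +1.
v=11: a=11^0·(≡6), b=11^-2·(≡2) mod 11; (6|11)=-1, (2|11)=-1; (−1)^{0·-2·5}·(-1)^-2·(-1)^0 = +1.
Ram(16095, -2146) = {2, 3}; no ℚ_2-point on the conic.

[2, 3]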